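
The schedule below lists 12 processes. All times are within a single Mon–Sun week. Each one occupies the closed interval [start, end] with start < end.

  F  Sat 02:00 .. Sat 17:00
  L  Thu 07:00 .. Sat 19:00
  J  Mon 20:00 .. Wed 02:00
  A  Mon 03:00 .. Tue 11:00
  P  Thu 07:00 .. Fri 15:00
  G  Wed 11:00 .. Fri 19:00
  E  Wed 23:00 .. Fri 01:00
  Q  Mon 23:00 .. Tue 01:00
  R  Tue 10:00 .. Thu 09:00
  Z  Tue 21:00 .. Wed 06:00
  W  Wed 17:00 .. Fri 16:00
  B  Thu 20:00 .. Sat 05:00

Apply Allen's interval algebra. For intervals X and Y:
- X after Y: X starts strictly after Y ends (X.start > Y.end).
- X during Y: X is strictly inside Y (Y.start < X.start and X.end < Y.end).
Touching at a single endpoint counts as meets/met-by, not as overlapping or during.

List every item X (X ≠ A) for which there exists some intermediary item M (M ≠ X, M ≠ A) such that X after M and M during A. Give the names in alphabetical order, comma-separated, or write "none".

Target A = [Mon 03:00, Tue 11:00].
Intermediaries M with M during A: Q.
Via Q — items with X after Q: B, E, F, G, L, P, R, W, Z.
Union: B, E, F, G, L, P, R, W, Z.

B, E, F, G, L, P, R, W, Z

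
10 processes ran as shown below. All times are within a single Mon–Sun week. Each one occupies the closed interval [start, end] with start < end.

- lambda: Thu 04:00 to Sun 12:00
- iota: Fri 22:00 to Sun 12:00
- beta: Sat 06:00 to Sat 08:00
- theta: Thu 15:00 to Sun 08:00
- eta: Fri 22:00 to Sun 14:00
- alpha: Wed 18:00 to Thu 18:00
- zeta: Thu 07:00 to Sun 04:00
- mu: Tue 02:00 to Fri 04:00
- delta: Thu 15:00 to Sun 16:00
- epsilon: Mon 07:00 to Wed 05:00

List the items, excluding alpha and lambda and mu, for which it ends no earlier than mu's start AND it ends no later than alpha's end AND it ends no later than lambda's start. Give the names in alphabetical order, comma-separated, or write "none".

Conditions: its end is no earlier than mu's start (X.end >= Tue 02:00) AND its end is no later than alpha's end (X.end <= Thu 18:00) AND its end is no later than lambda's start (X.end <= Thu 04:00).
beta: end Sat 08:00 >= Tue 02:00? ✓; end Sat 08:00 <= Thu 18:00? ✗; end Sat 08:00 <= Thu 04:00? ✗ → no.
delta: end Sun 16:00 >= Tue 02:00? ✓; end Sun 16:00 <= Thu 18:00? ✗; end Sun 16:00 <= Thu 04:00? ✗ → no.
epsilon: end Wed 05:00 >= Tue 02:00? ✓; end Wed 05:00 <= Thu 18:00? ✓; end Wed 05:00 <= Thu 04:00? ✓ → yes.
eta: end Sun 14:00 >= Tue 02:00? ✓; end Sun 14:00 <= Thu 18:00? ✗; end Sun 14:00 <= Thu 04:00? ✗ → no.
iota: end Sun 12:00 >= Tue 02:00? ✓; end Sun 12:00 <= Thu 18:00? ✗; end Sun 12:00 <= Thu 04:00? ✗ → no.
theta: end Sun 08:00 >= Tue 02:00? ✓; end Sun 08:00 <= Thu 18:00? ✗; end Sun 08:00 <= Thu 04:00? ✗ → no.
zeta: end Sun 04:00 >= Tue 02:00? ✓; end Sun 04:00 <= Thu 18:00? ✗; end Sun 04:00 <= Thu 04:00? ✗ → no.
Result: epsilon.

epsilon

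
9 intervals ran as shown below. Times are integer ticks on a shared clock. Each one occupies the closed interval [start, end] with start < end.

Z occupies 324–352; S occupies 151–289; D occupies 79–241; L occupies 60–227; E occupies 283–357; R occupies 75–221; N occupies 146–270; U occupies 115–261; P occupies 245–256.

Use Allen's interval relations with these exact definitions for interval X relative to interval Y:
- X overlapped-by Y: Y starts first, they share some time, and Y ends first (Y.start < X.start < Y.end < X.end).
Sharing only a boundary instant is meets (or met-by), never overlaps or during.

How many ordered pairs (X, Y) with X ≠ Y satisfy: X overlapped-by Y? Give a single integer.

Checking all 72 ordered pairs for relation 'overlapped-by'; matching pairs in alphabetical order:
(D, L): D overlapped-by L ✓
(D, R): D overlapped-by R ✓
(E, S): E overlapped-by S ✓
(N, D): N overlapped-by D ✓
(N, L): N overlapped-by L ✓
(N, R): N overlapped-by R ✓
(N, U): N overlapped-by U ✓
(S, D): S overlapped-by D ✓
(S, L): S overlapped-by L ✓
(S, N): S overlapped-by N ✓
(S, R): S overlapped-by R ✓
(S, U): S overlapped-by U ✓
(U, D): U overlapped-by D ✓
(U, L): U overlapped-by L ✓
(U, R): U overlapped-by R ✓
Count: 15.

15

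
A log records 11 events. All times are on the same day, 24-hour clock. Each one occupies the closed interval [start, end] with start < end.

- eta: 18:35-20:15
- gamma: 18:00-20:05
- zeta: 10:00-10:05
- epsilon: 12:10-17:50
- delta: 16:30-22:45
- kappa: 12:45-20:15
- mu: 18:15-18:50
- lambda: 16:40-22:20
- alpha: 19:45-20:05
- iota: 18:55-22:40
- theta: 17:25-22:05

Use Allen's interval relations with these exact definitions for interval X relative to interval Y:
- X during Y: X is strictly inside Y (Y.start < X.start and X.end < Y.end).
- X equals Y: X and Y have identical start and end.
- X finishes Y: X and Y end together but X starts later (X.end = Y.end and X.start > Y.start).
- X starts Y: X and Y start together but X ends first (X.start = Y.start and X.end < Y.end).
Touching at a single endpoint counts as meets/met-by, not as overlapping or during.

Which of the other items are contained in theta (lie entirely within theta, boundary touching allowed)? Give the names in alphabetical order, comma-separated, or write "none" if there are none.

alpha, eta, gamma, mu

Target theta = [17:25, 22:05].
alpha [19:45, 20:05] → during → yes.
delta [16:30, 22:45] → contains → no.
epsilon [12:10, 17:50] → overlaps → no.
eta [18:35, 20:15] → during → yes.
gamma [18:00, 20:05] → during → yes.
iota [18:55, 22:40] → overlapped-by → no.
kappa [12:45, 20:15] → overlaps → no.
lambda [16:40, 22:20] → contains → no.
mu [18:15, 18:50] → during → yes.
zeta [10:00, 10:05] → before → no.
Result: alpha, eta, gamma, mu.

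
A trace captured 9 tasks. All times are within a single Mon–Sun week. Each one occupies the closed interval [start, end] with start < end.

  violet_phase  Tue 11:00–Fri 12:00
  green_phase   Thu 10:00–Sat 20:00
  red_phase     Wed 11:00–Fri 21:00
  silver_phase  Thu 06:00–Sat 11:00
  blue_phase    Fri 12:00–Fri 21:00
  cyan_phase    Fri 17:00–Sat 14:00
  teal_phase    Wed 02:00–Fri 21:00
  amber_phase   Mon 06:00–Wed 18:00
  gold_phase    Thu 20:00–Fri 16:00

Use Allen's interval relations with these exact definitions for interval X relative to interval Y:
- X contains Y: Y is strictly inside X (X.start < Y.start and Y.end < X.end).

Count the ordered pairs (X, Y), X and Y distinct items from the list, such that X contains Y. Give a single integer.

7

Checking all 72 ordered pairs for relation 'contains'; matching pairs in alphabetical order:
(green_phase, blue_phase): green_phase contains blue_phase ✓
(green_phase, cyan_phase): green_phase contains cyan_phase ✓
(green_phase, gold_phase): green_phase contains gold_phase ✓
(red_phase, gold_phase): red_phase contains gold_phase ✓
(silver_phase, blue_phase): silver_phase contains blue_phase ✓
(silver_phase, gold_phase): silver_phase contains gold_phase ✓
(teal_phase, gold_phase): teal_phase contains gold_phase ✓
Count: 7.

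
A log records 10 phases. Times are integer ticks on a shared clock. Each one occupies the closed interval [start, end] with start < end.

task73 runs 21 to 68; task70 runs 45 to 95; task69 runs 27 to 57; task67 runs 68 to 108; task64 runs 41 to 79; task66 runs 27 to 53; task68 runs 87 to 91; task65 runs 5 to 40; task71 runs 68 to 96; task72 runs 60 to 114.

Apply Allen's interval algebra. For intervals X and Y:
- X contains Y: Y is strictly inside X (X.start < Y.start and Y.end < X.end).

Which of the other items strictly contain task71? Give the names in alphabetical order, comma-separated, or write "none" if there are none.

task72

Target task71 = [68, 96].
task64 [41, 79] → overlaps → no.
task65 [5, 40] → before → no.
task66 [27, 53] → before → no.
task67 [68, 108] → started-by → no.
task68 [87, 91] → during → no.
task69 [27, 57] → before → no.
task70 [45, 95] → overlaps → no.
task72 [60, 114] → contains → yes.
task73 [21, 68] → meets → no.
Result: task72.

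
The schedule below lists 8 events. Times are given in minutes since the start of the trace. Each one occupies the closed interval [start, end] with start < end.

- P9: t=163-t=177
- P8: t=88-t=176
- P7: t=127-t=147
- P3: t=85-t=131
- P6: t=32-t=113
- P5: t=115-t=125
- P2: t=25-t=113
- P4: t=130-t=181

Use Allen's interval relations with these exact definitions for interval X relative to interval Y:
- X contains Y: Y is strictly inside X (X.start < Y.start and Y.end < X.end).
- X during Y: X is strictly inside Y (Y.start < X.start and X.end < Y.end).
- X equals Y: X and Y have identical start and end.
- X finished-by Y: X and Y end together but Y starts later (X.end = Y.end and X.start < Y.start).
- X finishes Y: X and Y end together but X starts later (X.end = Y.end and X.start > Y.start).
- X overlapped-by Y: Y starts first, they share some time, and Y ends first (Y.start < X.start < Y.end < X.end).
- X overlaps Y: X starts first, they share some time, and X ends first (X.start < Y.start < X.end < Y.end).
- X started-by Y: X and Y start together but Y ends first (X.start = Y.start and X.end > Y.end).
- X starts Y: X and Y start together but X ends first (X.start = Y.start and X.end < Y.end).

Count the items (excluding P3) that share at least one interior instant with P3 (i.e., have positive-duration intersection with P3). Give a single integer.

6

Target P3 = [t=85, t=131].
P2 [t=25, t=113] → overlaps → counts.
P4 [t=130, t=181] → overlapped-by → counts.
P5 [t=115, t=125] → during → counts.
P6 [t=32, t=113] → overlaps → counts.
P7 [t=127, t=147] → overlapped-by → counts.
P8 [t=88, t=176] → overlapped-by → counts.
P9 [t=163, t=177] → after → no.
Total: 6.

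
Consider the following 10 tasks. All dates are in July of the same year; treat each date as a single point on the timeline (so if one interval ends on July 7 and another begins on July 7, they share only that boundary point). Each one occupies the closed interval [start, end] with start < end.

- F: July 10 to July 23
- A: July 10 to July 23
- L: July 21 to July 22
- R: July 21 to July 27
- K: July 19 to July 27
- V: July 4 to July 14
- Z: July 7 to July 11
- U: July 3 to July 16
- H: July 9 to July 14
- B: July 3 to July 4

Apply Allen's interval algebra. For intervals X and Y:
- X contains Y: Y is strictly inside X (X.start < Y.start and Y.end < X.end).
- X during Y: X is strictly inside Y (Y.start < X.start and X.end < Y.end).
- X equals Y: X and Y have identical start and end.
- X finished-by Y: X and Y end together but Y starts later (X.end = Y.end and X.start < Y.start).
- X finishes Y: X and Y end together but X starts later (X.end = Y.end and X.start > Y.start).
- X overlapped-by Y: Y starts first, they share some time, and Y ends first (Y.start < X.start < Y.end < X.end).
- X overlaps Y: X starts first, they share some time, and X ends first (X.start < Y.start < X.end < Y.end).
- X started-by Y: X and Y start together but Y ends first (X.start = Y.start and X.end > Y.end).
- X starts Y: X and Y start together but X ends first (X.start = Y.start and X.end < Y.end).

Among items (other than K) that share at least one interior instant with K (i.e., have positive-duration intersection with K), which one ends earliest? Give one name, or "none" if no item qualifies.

Target K = [July 19, July 27].
A [July 10, July 23] → overlaps → candidate.
B [July 3, July 4] → before → excluded.
F [July 10, July 23] → overlaps → candidate.
H [July 9, July 14] → before → excluded.
L [July 21, July 22] → during → candidate.
R [July 21, July 27] → finishes → candidate.
U [July 3, July 16] → before → excluded.
V [July 4, July 14] → before → excluded.
Z [July 7, July 11] → before → excluded.
Among candidates, earliest end is July 22 → L.

L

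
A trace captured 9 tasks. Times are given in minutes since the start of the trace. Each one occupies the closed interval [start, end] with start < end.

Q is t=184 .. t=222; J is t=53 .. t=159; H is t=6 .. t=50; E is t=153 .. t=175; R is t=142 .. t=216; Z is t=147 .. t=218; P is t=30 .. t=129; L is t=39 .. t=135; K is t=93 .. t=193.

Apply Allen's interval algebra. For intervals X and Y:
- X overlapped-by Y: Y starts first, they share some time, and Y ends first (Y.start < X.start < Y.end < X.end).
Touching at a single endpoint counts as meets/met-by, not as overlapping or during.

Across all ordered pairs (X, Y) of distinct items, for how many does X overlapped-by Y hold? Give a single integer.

Checking all 72 ordered pairs for relation 'overlapped-by'; matching pairs in alphabetical order:
(E, J): E overlapped-by J ✓
(J, L): J overlapped-by L ✓
(J, P): J overlapped-by P ✓
(K, J): K overlapped-by J ✓
(K, L): K overlapped-by L ✓
(K, P): K overlapped-by P ✓
(L, H): L overlapped-by H ✓
(L, P): L overlapped-by P ✓
(P, H): P overlapped-by H ✓
(Q, K): Q overlapped-by K ✓
(Q, R): Q overlapped-by R ✓
(Q, Z): Q overlapped-by Z ✓
(R, J): R overlapped-by J ✓
(R, K): R overlapped-by K ✓
(Z, J): Z overlapped-by J ✓
(Z, K): Z overlapped-by K ✓
(Z, R): Z overlapped-by R ✓
Count: 17.

17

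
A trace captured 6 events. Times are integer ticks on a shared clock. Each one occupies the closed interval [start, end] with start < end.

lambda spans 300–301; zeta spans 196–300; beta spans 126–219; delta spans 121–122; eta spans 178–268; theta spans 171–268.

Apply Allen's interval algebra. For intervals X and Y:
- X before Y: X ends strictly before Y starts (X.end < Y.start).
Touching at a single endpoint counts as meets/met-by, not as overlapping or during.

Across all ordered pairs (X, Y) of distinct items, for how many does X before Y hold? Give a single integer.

8

Checking all 30 ordered pairs for relation 'before'; matching pairs in alphabetical order:
(beta, lambda): beta before lambda ✓
(delta, beta): delta before beta ✓
(delta, eta): delta before eta ✓
(delta, lambda): delta before lambda ✓
(delta, theta): delta before theta ✓
(delta, zeta): delta before zeta ✓
(eta, lambda): eta before lambda ✓
(theta, lambda): theta before lambda ✓
Count: 8.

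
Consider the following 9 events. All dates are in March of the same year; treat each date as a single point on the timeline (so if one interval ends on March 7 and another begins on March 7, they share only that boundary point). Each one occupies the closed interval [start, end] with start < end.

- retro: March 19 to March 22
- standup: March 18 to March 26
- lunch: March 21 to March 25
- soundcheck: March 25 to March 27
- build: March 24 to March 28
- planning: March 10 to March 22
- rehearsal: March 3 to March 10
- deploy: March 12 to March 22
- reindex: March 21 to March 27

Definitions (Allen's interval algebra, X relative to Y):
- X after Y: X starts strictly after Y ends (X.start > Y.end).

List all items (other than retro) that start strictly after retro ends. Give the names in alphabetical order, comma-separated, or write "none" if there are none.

Target retro = [March 19, March 22].
build [March 24, March 28] → after → yes.
deploy [March 12, March 22] → finished-by → no.
lunch [March 21, March 25] → overlapped-by → no.
planning [March 10, March 22] → finished-by → no.
rehearsal [March 3, March 10] → before → no.
reindex [March 21, March 27] → overlapped-by → no.
soundcheck [March 25, March 27] → after → yes.
standup [March 18, March 26] → contains → no.
Result: build, soundcheck.

build, soundcheck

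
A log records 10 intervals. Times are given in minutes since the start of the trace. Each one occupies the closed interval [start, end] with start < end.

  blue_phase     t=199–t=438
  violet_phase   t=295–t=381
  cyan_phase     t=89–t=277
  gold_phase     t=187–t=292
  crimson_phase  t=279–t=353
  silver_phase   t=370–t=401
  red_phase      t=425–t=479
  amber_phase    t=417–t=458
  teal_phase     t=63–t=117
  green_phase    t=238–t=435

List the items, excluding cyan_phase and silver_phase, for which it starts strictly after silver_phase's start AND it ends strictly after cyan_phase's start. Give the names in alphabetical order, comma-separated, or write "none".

Conditions: its start is strictly after silver_phase's start (X.start > t=370) AND its end is strictly after cyan_phase's start (X.end > t=89).
amber_phase: start t=417 > t=370? ✓; end t=458 > t=89? ✓ → yes.
blue_phase: start t=199 > t=370? ✗; end t=438 > t=89? ✓ → no.
crimson_phase: start t=279 > t=370? ✗; end t=353 > t=89? ✓ → no.
gold_phase: start t=187 > t=370? ✗; end t=292 > t=89? ✓ → no.
green_phase: start t=238 > t=370? ✗; end t=435 > t=89? ✓ → no.
red_phase: start t=425 > t=370? ✓; end t=479 > t=89? ✓ → yes.
teal_phase: start t=63 > t=370? ✗; end t=117 > t=89? ✓ → no.
violet_phase: start t=295 > t=370? ✗; end t=381 > t=89? ✓ → no.
Result: amber_phase, red_phase.

amber_phase, red_phase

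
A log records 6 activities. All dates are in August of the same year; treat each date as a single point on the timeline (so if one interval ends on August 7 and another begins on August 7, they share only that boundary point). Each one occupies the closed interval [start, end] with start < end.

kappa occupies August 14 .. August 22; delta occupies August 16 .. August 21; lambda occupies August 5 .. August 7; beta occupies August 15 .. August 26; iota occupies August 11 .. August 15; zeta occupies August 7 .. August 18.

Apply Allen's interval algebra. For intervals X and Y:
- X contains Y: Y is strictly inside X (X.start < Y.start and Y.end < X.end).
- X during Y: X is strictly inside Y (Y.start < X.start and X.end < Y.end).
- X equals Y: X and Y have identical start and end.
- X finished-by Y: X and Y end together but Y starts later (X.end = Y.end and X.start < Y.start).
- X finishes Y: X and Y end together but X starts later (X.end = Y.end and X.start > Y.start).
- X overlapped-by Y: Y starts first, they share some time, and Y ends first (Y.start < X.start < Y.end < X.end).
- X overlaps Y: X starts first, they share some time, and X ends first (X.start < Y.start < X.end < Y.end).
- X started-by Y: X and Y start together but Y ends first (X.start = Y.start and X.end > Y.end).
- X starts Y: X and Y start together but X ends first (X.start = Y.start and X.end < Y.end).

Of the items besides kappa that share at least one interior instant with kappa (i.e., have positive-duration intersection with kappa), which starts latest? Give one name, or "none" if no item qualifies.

Target kappa = [August 14, August 22].
beta [August 15, August 26] → overlapped-by → candidate.
delta [August 16, August 21] → during → candidate.
iota [August 11, August 15] → overlaps → candidate.
lambda [August 5, August 7] → before → excluded.
zeta [August 7, August 18] → overlaps → candidate.
Among candidates, latest start is August 16 → delta.

delta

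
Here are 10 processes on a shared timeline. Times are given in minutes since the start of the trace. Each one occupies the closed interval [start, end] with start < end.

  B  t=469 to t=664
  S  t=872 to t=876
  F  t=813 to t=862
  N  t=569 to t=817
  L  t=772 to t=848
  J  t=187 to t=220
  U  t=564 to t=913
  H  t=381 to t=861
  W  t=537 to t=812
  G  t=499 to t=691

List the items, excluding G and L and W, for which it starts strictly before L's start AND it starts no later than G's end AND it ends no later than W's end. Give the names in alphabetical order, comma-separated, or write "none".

B, J

Conditions: its start is strictly before L's start (X.start < t=772) AND its start is no later than G's end (X.start <= t=691) AND its end is no later than W's end (X.end <= t=812).
B: start t=469 < t=772? ✓; start t=469 <= t=691? ✓; end t=664 <= t=812? ✓ → yes.
F: start t=813 < t=772? ✗; start t=813 <= t=691? ✗; end t=862 <= t=812? ✗ → no.
H: start t=381 < t=772? ✓; start t=381 <= t=691? ✓; end t=861 <= t=812? ✗ → no.
J: start t=187 < t=772? ✓; start t=187 <= t=691? ✓; end t=220 <= t=812? ✓ → yes.
N: start t=569 < t=772? ✓; start t=569 <= t=691? ✓; end t=817 <= t=812? ✗ → no.
S: start t=872 < t=772? ✗; start t=872 <= t=691? ✗; end t=876 <= t=812? ✗ → no.
U: start t=564 < t=772? ✓; start t=564 <= t=691? ✓; end t=913 <= t=812? ✗ → no.
Result: B, J.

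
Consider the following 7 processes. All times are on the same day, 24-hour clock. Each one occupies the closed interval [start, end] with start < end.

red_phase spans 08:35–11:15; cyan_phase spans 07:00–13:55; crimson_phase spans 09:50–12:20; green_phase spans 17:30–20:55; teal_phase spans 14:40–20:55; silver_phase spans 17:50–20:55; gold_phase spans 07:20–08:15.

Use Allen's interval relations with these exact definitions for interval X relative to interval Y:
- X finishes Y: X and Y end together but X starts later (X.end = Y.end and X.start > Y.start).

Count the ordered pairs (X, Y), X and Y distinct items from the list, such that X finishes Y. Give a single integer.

Checking all 42 ordered pairs for relation 'finishes'; matching pairs in alphabetical order:
(green_phase, teal_phase): green_phase finishes teal_phase ✓
(silver_phase, green_phase): silver_phase finishes green_phase ✓
(silver_phase, teal_phase): silver_phase finishes teal_phase ✓
Count: 3.

3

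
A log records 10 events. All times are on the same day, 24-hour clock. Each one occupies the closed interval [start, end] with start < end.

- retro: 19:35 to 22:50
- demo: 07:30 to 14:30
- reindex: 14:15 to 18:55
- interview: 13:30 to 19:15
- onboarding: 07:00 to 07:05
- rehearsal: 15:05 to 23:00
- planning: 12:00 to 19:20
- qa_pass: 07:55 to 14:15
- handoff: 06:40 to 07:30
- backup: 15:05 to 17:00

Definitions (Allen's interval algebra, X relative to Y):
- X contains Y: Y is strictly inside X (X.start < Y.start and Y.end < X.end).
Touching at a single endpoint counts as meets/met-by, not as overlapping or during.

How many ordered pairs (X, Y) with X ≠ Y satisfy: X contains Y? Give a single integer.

9

Checking all 90 ordered pairs for relation 'contains'; matching pairs in alphabetical order:
(demo, qa_pass): demo contains qa_pass ✓
(handoff, onboarding): handoff contains onboarding ✓
(interview, backup): interview contains backup ✓
(interview, reindex): interview contains reindex ✓
(planning, backup): planning contains backup ✓
(planning, interview): planning contains interview ✓
(planning, reindex): planning contains reindex ✓
(rehearsal, retro): rehearsal contains retro ✓
(reindex, backup): reindex contains backup ✓
Count: 9.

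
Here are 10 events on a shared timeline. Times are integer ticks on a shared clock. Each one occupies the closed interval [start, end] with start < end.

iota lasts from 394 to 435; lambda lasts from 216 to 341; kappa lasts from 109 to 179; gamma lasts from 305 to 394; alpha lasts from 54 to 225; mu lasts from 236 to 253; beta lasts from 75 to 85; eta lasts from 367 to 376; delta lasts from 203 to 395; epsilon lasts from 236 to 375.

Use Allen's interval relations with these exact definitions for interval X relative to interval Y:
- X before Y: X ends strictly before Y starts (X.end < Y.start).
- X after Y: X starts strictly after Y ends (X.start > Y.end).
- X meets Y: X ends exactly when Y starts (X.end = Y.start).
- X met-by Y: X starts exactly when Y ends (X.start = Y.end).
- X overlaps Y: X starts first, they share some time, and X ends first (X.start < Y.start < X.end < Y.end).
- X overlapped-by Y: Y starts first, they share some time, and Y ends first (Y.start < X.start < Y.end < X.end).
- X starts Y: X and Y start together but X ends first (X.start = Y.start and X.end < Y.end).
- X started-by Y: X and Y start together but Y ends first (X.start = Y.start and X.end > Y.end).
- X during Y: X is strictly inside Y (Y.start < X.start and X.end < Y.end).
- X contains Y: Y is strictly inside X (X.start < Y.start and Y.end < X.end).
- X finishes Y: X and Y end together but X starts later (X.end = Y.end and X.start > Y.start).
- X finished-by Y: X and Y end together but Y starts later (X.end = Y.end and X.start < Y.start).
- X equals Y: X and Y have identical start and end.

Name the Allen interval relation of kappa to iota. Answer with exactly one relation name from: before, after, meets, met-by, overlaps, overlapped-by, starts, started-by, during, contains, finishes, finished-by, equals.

before

kappa = [109, 179]; iota = [394, 435].
Compare endpoints: kappa.start < iota.start, kappa.start < iota.end, kappa.end < iota.start, kappa.end < iota.end.
That pattern is 'before'.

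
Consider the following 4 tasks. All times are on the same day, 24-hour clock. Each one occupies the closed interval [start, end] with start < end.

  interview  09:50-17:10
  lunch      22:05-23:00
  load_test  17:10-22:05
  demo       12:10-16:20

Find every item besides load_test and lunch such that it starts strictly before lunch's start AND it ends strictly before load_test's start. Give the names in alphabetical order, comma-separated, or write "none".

Conditions: its start is strictly before lunch's start (X.start < 22:05) AND its end is strictly before load_test's start (X.end < 17:10).
demo: start 12:10 < 22:05? ✓; end 16:20 < 17:10? ✓ → yes.
interview: start 09:50 < 22:05? ✓; end 17:10 < 17:10? ✗ → no.
Result: demo.

demo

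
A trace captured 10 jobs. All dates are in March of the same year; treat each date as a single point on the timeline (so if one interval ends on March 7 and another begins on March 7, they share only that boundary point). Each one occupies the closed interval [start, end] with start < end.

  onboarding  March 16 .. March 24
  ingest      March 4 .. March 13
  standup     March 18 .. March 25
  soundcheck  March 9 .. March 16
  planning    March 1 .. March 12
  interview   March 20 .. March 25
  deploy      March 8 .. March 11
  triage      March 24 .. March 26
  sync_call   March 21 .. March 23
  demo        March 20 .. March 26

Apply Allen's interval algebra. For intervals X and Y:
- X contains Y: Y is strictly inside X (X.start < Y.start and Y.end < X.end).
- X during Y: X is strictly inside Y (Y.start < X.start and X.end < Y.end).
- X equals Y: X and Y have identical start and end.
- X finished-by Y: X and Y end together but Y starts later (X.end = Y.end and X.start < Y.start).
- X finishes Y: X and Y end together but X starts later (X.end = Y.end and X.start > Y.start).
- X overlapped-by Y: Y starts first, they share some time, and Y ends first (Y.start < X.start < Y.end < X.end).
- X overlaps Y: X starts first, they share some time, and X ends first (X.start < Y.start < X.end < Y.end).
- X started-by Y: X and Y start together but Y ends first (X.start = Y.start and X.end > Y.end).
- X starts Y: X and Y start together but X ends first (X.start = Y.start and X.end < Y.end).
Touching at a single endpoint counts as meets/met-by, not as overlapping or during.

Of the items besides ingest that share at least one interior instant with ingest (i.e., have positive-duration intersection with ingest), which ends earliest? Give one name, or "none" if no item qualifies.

deploy

Target ingest = [March 4, March 13].
demo [March 20, March 26] → after → excluded.
deploy [March 8, March 11] → during → candidate.
interview [March 20, March 25] → after → excluded.
onboarding [March 16, March 24] → after → excluded.
planning [March 1, March 12] → overlaps → candidate.
soundcheck [March 9, March 16] → overlapped-by → candidate.
standup [March 18, March 25] → after → excluded.
sync_call [March 21, March 23] → after → excluded.
triage [March 24, March 26] → after → excluded.
Among candidates, earliest end is March 11 → deploy.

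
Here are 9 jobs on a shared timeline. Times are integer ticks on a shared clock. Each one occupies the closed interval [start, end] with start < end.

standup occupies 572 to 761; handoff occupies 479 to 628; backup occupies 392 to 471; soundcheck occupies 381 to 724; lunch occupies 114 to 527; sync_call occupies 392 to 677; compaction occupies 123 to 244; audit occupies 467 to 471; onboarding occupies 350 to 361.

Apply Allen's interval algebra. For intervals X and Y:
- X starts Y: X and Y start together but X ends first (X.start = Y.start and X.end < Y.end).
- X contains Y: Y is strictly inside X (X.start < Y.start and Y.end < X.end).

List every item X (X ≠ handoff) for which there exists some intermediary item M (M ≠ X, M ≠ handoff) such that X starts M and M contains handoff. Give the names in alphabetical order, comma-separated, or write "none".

backup

Target handoff = [479, 628].
Intermediaries M with M contains handoff: soundcheck, sync_call.
Via soundcheck — items with X starts soundcheck: none.
Via sync_call — items with X starts sync_call: backup.
Union: backup.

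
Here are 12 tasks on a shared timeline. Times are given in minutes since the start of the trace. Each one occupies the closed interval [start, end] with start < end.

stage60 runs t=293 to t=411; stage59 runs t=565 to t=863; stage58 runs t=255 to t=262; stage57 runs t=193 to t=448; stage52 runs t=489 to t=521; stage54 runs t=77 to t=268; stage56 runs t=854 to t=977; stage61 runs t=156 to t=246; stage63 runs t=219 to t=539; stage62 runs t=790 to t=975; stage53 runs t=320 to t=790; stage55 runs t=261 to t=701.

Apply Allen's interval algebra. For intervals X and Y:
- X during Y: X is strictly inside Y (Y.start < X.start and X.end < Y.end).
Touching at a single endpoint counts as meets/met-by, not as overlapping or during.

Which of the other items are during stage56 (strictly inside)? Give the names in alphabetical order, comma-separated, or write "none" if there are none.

Target stage56 = [t=854, t=977].
stage52 [t=489, t=521] → before → no.
stage53 [t=320, t=790] → before → no.
stage54 [t=77, t=268] → before → no.
stage55 [t=261, t=701] → before → no.
stage57 [t=193, t=448] → before → no.
stage58 [t=255, t=262] → before → no.
stage59 [t=565, t=863] → overlaps → no.
stage60 [t=293, t=411] → before → no.
stage61 [t=156, t=246] → before → no.
stage62 [t=790, t=975] → overlaps → no.
stage63 [t=219, t=539] → before → no.
Result: none.

none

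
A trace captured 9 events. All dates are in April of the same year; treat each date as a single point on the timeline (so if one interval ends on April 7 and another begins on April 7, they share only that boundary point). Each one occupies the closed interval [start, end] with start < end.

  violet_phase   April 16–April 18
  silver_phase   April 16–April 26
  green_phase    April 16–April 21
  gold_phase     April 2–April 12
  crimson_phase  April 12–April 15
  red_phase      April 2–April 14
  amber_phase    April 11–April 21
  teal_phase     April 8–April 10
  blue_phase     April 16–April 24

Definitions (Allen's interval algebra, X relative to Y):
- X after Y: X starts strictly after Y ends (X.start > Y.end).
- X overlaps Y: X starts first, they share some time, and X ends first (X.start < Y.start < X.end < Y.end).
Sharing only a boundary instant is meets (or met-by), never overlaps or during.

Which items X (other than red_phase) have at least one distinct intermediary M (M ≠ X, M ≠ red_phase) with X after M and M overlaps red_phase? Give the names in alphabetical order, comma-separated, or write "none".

Target red_phase = [April 2, April 14].
Intermediaries M with M overlaps red_phase: none.
Union: none.

none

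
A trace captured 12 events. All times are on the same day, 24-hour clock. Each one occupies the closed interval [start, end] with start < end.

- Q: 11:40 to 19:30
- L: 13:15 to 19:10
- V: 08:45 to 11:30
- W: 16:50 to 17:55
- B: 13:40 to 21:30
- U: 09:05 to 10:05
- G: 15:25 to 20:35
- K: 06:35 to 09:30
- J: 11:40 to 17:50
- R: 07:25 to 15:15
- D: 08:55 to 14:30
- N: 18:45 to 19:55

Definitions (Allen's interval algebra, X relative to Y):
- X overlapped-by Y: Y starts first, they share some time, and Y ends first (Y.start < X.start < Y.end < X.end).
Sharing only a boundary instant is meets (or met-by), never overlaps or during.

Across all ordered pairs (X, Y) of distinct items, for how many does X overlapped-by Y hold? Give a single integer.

Checking all 132 ordered pairs for relation 'overlapped-by'; matching pairs in alphabetical order:
(B, D): B overlapped-by D ✓
(B, J): B overlapped-by J ✓
(B, L): B overlapped-by L ✓
(B, Q): B overlapped-by Q ✓
(B, R): B overlapped-by R ✓
(D, K): D overlapped-by K ✓
(D, V): D overlapped-by V ✓
(G, J): G overlapped-by J ✓
(G, L): G overlapped-by L ✓
(G, Q): G overlapped-by Q ✓
(J, D): J overlapped-by D ✓
(J, R): J overlapped-by R ✓
(L, D): L overlapped-by D ✓
(L, J): L overlapped-by J ✓
(L, R): L overlapped-by R ✓
(N, L): N overlapped-by L ✓
(N, Q): N overlapped-by Q ✓
(Q, D): Q overlapped-by D ✓
(Q, R): Q overlapped-by R ✓
(R, K): R overlapped-by K ✓
(U, K): U overlapped-by K ✓
(V, K): V overlapped-by K ✓
(W, J): W overlapped-by J ✓
Count: 23.

23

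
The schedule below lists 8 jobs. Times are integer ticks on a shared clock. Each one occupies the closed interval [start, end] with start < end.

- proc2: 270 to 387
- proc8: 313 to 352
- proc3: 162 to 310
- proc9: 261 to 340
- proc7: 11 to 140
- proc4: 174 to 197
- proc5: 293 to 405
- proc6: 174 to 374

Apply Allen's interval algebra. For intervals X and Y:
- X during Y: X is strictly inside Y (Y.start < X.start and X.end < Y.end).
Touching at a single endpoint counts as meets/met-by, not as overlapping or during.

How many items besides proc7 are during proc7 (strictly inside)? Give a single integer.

0

Target proc7 = [11, 140].
proc2 [270, 387] → after → no.
proc3 [162, 310] → after → no.
proc4 [174, 197] → after → no.
proc5 [293, 405] → after → no.
proc6 [174, 374] → after → no.
proc8 [313, 352] → after → no.
proc9 [261, 340] → after → no.
Total: 0.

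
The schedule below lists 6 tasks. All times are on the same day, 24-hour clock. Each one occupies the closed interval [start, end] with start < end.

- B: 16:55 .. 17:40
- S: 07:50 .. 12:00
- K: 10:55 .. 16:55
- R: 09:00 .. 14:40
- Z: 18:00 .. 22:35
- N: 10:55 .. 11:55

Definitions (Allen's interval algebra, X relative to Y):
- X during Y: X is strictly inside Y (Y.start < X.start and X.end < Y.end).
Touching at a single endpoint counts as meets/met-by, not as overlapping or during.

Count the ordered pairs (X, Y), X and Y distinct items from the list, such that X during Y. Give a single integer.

Checking all 30 ordered pairs for relation 'during'; matching pairs in alphabetical order:
(N, R): N during R ✓
(N, S): N during S ✓
Count: 2.

2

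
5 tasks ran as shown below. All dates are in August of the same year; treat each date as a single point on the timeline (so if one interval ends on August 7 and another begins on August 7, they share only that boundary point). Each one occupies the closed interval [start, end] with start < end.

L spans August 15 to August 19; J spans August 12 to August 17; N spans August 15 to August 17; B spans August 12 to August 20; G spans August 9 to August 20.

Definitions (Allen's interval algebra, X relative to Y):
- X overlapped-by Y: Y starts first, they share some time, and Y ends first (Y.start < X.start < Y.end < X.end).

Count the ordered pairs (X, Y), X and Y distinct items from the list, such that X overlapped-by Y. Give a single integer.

Checking all 20 ordered pairs for relation 'overlapped-by'; matching pairs in alphabetical order:
(L, J): L overlapped-by J ✓
Count: 1.

1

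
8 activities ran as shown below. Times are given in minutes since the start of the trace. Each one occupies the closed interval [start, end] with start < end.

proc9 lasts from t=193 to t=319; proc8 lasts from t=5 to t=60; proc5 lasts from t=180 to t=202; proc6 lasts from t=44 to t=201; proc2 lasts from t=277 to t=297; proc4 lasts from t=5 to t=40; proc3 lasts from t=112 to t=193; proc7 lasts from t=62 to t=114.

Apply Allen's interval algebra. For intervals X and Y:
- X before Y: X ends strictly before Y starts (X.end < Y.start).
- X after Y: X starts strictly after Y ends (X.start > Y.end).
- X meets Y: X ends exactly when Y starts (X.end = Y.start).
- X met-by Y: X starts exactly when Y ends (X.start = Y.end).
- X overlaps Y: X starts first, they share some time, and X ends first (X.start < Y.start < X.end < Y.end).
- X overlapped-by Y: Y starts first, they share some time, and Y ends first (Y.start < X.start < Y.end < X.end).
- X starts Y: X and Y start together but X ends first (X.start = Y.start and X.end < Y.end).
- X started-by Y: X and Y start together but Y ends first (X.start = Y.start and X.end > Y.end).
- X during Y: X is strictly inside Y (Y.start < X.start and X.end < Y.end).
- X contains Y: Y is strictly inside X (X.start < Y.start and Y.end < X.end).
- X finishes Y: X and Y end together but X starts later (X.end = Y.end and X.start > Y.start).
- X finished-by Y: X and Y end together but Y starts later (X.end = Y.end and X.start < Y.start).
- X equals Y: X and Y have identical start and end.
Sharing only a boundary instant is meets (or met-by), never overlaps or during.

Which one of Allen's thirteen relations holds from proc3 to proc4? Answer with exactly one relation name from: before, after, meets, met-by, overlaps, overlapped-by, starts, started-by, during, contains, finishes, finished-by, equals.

proc3 = [t=112, t=193]; proc4 = [t=5, t=40].
Compare endpoints: proc3.start > proc4.start, proc3.start > proc4.end, proc3.end > proc4.start, proc3.end > proc4.end.
That pattern is 'after'.

after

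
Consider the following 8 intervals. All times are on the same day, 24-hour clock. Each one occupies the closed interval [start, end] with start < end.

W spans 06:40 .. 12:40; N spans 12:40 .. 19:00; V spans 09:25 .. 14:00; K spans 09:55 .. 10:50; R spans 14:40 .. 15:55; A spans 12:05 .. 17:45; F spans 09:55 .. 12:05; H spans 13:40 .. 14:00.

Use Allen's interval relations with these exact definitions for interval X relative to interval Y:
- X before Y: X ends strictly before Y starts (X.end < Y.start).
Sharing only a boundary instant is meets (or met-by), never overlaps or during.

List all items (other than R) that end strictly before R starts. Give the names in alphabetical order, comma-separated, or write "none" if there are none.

Target R = [14:40, 15:55].
A [12:05, 17:45] → contains → no.
F [09:55, 12:05] → before → yes.
H [13:40, 14:00] → before → yes.
K [09:55, 10:50] → before → yes.
N [12:40, 19:00] → contains → no.
V [09:25, 14:00] → before → yes.
W [06:40, 12:40] → before → yes.
Result: F, H, K, V, W.

F, H, K, V, W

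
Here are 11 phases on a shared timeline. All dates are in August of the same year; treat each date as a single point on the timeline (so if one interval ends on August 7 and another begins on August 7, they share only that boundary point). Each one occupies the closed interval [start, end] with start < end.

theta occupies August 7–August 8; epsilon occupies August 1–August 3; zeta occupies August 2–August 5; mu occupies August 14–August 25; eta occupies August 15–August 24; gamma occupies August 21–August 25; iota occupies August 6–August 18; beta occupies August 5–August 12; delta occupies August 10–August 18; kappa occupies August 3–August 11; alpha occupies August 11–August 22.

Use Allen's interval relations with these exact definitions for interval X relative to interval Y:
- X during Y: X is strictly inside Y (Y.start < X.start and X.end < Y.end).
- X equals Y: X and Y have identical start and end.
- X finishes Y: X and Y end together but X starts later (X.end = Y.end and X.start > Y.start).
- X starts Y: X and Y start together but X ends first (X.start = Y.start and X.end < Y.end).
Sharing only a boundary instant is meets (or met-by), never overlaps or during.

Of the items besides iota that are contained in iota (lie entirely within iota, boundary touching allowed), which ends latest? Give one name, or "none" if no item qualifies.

Target iota = [August 6, August 18].
alpha [August 11, August 22] → overlapped-by → excluded.
beta [August 5, August 12] → overlaps → excluded.
delta [August 10, August 18] → finishes → candidate.
epsilon [August 1, August 3] → before → excluded.
eta [August 15, August 24] → overlapped-by → excluded.
gamma [August 21, August 25] → after → excluded.
kappa [August 3, August 11] → overlaps → excluded.
mu [August 14, August 25] → overlapped-by → excluded.
theta [August 7, August 8] → during → candidate.
zeta [August 2, August 5] → before → excluded.
Among candidates, latest end is August 18 → delta.

delta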